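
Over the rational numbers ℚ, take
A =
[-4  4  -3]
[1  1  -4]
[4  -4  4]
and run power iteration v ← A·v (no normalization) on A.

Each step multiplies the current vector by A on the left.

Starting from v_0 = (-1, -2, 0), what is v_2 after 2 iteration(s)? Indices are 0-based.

v_2 = (-8, -23, 12)

v_0 = (-1, -2, 0).
v_1 = A·v_0 = (-4, -3, 4).
v_2 = A·v_1 = (-8, -23, 12).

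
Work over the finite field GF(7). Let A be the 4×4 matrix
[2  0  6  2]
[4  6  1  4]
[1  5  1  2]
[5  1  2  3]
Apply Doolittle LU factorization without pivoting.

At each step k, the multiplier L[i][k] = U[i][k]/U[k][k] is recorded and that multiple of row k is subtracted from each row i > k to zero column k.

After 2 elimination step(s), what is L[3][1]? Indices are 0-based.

L[3][1] = 6

k=0: U[0][0]=2
  eliminate (1,0): mult=2, new row 1: (0, 6, 3, 0); set L[1][0]=2
  eliminate (2,0): mult=4, new row 2: (0, 5, 5, 1); set L[2][0]=4
  eliminate (3,0): mult=6, new row 3: (0, 1, 1, 5); set L[3][0]=6
k=1: U[1][1]=6
  eliminate (2,1): mult=2, new row 2: (0, 0, 6, 1); set L[2][1]=2
  eliminate (3,1): mult=6, new row 3: (0, 0, 4, 5); set L[3][1]=6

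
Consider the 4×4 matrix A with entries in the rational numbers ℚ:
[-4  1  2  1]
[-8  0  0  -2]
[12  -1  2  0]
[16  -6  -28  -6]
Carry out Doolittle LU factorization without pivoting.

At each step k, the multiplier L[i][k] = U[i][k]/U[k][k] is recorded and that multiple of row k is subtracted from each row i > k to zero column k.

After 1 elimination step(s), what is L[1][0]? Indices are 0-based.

L[1][0] = 2

Step 1: pivot at (0,0) is -4.
  row1 ← row1 − (2)·row0  ⇒  L[1][0]=2, U row1=(0, -2, -4, -4)
  row2 ← row2 − (-3)·row0  ⇒  L[2][0]=-3, U row2=(0, 2, 8, 3)
  row3 ← row3 − (-4)·row0  ⇒  L[3][0]=-4, U row3=(0, -2, -20, -2)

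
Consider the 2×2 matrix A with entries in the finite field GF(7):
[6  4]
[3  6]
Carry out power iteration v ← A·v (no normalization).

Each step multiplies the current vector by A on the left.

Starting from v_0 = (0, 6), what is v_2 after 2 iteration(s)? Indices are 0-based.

v_2 = (1, 1)

v_0 = (0, 6).
v_1 = A·v_0 = (3, 1).
v_2 = A·v_1 = (1, 1).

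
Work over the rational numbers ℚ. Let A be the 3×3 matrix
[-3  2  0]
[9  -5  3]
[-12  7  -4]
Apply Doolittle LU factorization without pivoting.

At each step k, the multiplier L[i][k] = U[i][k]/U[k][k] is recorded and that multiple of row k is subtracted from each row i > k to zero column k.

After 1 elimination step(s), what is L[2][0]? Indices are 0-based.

k=0: U[0][0]=-3
  eliminate (1,0): mult=-3, new row 1: (0, 1, 3); set L[1][0]=-3
  eliminate (2,0): mult=4, new row 2: (0, -1, -4); set L[2][0]=4

L[2][0] = 4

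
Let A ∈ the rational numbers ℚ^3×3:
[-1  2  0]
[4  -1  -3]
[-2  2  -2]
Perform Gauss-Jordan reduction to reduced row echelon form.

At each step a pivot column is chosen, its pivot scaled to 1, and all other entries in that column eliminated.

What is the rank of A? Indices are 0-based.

[1] R0 /= -1  ⇒  (1, -2, 0)
     R1 -= 4·R0  ⇒  (0, 7, -3)
     R2 -= -2·R0  ⇒  (0, -2, -2)
[2] R1 /= 7  ⇒  (0, 1, -3/7)
     R0 -= -2·R1  ⇒  (1, 0, -6/7)
     R2 -= -2·R1  ⇒  (0, 0, -20/7)
[3] R2 /= -20/7  ⇒  (0, 0, 1)
     R0 -= -6/7·R2  ⇒  (1, 0, 0)
     R1 -= -3/7·R2  ⇒  (0, 1, 0)

rank = 3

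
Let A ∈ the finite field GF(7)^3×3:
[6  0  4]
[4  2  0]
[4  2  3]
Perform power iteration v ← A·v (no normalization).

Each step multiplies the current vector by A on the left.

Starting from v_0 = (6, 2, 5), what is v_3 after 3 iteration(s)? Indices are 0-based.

v_0 = (6, 2, 5).
v_1 = A·v_0 = (0, 0, 1).
v_2 = A·v_1 = (4, 0, 3).
v_3 = A·v_2 = (1, 2, 4).

v_3 = (1, 2, 4)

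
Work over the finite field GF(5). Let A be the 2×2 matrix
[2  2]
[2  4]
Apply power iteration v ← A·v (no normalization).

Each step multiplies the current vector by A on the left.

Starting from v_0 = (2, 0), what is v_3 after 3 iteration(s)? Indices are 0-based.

v_3 = (0, 3)

v_0 = (2, 0).
v_1 = A·v_0 = (4, 4).
v_2 = A·v_1 = (1, 4).
v_3 = A·v_2 = (0, 3).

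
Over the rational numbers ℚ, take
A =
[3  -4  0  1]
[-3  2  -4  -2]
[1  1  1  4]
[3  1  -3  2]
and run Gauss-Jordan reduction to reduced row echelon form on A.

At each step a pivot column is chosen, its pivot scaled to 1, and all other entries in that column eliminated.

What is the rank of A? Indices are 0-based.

[1] R0 /= 3  ⇒  (1, -4/3, 0, 1/3)
     R1 -= -3·R0  ⇒  (0, -2, -4, -1)
     R2 -= 1·R0  ⇒  (0, 7/3, 1, 11/3)
     R3 -= 3·R0  ⇒  (0, 5, -3, 1)
[2] R1 /= -2  ⇒  (0, 1, 2, 1/2)
     R0 -= -4/3·R1  ⇒  (1, 0, 8/3, 1)
     R2 -= 7/3·R1  ⇒  (0, 0, -11/3, 5/2)
     R3 -= 5·R1  ⇒  (0, 0, -13, -3/2)
[3] R2 /= -11/3  ⇒  (0, 0, 1, -15/22)
     R0 -= 8/3·R2  ⇒  (1, 0, 0, 31/11)
     R1 -= 2·R2  ⇒  (0, 1, 0, 41/22)
     R3 -= -13·R2  ⇒  (0, 0, 0, -114/11)
[4] R3 /= -114/11  ⇒  (0, 0, 0, 1)
     R0 -= 31/11·R3  ⇒  (1, 0, 0, 0)
     R1 -= 41/22·R3  ⇒  (0, 1, 0, 0)
     R2 -= -15/22·R3  ⇒  (0, 0, 1, 0)

rank = 4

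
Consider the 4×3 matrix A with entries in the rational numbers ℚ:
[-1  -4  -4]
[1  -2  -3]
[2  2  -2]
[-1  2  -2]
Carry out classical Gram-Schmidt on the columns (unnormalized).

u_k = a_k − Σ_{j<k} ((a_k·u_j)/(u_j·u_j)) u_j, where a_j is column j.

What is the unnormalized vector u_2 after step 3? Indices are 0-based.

u_2 = (-11/5, -7/5, -11/5, -18/5)

Step 1: u_0 = a_0 = (-1, 1, 2, -1).
Step 2: u_1 = a_1 − (4/7)·u_0 = (-24/7, -18/7, 6/7, 18/7).
Step 3: u_2 = a_2 − (-1/7)·u_0 − (17/30)·u_1 = (-11/5, -7/5, -11/5, -18/5).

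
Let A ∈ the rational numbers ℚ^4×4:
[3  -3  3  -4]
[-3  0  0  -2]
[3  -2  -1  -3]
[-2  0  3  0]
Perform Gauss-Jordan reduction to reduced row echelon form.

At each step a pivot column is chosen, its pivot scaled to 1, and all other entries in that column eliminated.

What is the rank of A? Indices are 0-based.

rank = 4

pivot(0,0)=3: scale R0 → (1, -1, 1, -4/3)
  clear (1,0): R1 −= (-3)R0 → (0, -3, 3, -6)
  clear (2,0): R2 −= (3)R0 → (0, 1, -4, 1)
  clear (3,0): R3 −= (-2)R0 → (0, -2, 5, -8/3)
pivot(1,1)=-3: scale R1 → (0, 1, -1, 2)
  clear (0,1): R0 −= (-1)R1 → (1, 0, 0, 2/3)
  clear (2,1): R2 −= (1)R1 → (0, 0, -3, -1)
  clear (3,1): R3 −= (-2)R1 → (0, 0, 3, 4/3)
pivot(2,2)=-3: scale R2 → (0, 0, 1, 1/3)
  clear (1,2): R1 −= (-1)R2 → (0, 1, 0, 7/3)
  clear (3,2): R3 −= (3)R2 → (0, 0, 0, 1/3)
pivot(3,3)=1/3: scale R3 → (0, 0, 0, 1)
  clear (0,3): R0 −= (2/3)R3 → (1, 0, 0, 0)
  clear (1,3): R1 −= (7/3)R3 → (0, 1, 0, 0)
  clear (2,3): R2 −= (1/3)R3 → (0, 0, 1, 0)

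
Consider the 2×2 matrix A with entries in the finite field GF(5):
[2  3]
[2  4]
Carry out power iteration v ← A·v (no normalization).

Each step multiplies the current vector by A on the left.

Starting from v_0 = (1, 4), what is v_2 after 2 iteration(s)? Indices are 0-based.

v_2 = (2, 0)

v_0 = (1, 4).
v_1 = A·v_0 = (4, 3).
v_2 = A·v_1 = (2, 0).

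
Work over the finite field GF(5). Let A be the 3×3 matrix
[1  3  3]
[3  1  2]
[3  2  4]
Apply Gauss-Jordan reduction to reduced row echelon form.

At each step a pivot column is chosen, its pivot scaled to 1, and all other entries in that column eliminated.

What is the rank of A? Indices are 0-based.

pivot(0,0)=1: scale R0 → (1, 3, 3)
  clear (1,0): R1 −= (3)R0 → (0, 2, 3)
  clear (2,0): R2 −= (3)R0 → (0, 3, 0)
pivot(1,1)=2: scale R1 → (0, 1, 4)
  clear (0,1): R0 −= (3)R1 → (1, 0, 1)
  clear (2,1): R2 −= (3)R1 → (0, 0, 3)
pivot(2,2)=3: scale R2 → (0, 0, 1)
  clear (0,2): R0 −= (1)R2 → (1, 0, 0)
  clear (1,2): R1 −= (4)R2 → (0, 1, 0)

rank = 3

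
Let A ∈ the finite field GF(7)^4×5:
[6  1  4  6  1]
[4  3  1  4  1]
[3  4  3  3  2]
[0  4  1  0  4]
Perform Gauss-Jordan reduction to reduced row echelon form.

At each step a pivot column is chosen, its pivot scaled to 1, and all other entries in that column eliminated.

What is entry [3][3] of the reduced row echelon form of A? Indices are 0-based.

[1] R0 /= 6  ⇒  (1, 6, 3, 1, 6)
     R1 -= 4·R0  ⇒  (0, 0, 3, 0, 5)
     R2 -= 3·R0  ⇒  (0, 0, 1, 0, 5)
[2] R1 <-> R3
[2] R1 /= 4  ⇒  (0, 1, 2, 0, 1)
     R0 -= 6·R1  ⇒  (1, 0, 5, 1, 0)
[3] R2 /= 1  ⇒  (0, 0, 1, 0, 5)
     R0 -= 5·R2  ⇒  (1, 0, 0, 1, 3)
     R1 -= 2·R2  ⇒  (0, 1, 0, 0, 5)
     R3 -= 3·R2  ⇒  (0, 0, 0, 0, 4)
column 3 empty below row 3
[4] R3 /= 4  ⇒  (0, 0, 0, 0, 1)
     R0 -= 3·R3  ⇒  (1, 0, 0, 1, 0)
     R1 -= 5·R3  ⇒  (0, 1, 0, 0, 0)
     R2 -= 5·R3  ⇒  (0, 0, 1, 0, 0)

M[3][3] = 0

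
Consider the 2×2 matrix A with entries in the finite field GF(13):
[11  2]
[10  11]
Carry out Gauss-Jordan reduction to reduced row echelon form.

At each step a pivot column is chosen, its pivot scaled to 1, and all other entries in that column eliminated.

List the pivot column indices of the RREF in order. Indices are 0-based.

[1] R0 /= 11  ⇒  (1, 12)
     R1 -= 10·R0  ⇒  (0, 8)
[2] R1 /= 8  ⇒  (0, 1)
     R0 -= 12·R1  ⇒  (1, 0)

pivot columns: 0, 1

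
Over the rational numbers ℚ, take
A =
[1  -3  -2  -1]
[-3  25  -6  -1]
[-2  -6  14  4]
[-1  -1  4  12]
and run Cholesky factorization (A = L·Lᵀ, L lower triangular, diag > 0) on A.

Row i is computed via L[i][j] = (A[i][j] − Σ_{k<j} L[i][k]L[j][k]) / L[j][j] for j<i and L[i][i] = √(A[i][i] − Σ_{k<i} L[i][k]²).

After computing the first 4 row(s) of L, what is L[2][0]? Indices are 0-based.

L[2][0] = -2

Step 1: L[0][0] = √(1) = 1.
  L[1][0] = (-3) / L[0][0] = -3.
Step 2: L[1][1] = √(16) = 4.
  L[2][0] = (-2) / L[0][0] = -2.
  L[2][1] = (-12) / L[1][1] = -3.
Step 3: L[2][2] = √(1) = 1.
  L[3][0] = (-1) / L[0][0] = -1.
  L[3][1] = (-4) / L[1][1] = -1.
  L[3][2] = (-1) / L[2][2] = -1.
Step 4: L[3][3] = √(9) = 3.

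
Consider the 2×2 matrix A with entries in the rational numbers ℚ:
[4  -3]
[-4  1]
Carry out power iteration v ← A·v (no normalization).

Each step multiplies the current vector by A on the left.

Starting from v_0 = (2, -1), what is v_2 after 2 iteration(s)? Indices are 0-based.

v_0 = (2, -1).
v_1 = A·v_0 = (11, -9).
v_2 = A·v_1 = (71, -53).

v_2 = (71, -53)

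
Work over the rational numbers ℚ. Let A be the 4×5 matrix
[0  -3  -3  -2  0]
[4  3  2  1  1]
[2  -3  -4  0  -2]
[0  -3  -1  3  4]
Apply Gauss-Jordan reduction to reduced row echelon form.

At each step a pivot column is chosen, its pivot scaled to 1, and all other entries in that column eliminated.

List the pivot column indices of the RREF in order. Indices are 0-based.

pivot(0,0): swap R0↔R1
pivot(0,0)=4: scale R0 → (1, 3/4, 1/2, 1/4, 1/4)
  clear (2,0): R2 −= (2)R0 → (0, -9/2, -5, -1/2, -5/2)
pivot(1,1)=-3: scale R1 → (0, 1, 1, 2/3, 0)
  clear (0,1): R0 −= (3/4)R1 → (1, 0, -1/4, -1/4, 1/4)
  clear (2,1): R2 −= (-9/2)R1 → (0, 0, -1/2, 5/2, -5/2)
  clear (3,1): R3 −= (-3)R1 → (0, 0, 2, 5, 4)
pivot(2,2)=-1/2: scale R2 → (0, 0, 1, -5, 5)
  clear (0,2): R0 −= (-1/4)R2 → (1, 0, 0, -3/2, 3/2)
  clear (1,2): R1 −= (1)R2 → (0, 1, 0, 17/3, -5)
  clear (3,2): R3 −= (2)R2 → (0, 0, 0, 15, -6)
pivot(3,3)=15: scale R3 → (0, 0, 0, 1, -2/5)
  clear (0,3): R0 −= (-3/2)R3 → (1, 0, 0, 0, 9/10)
  clear (1,3): R1 −= (17/3)R3 → (0, 1, 0, 0, -41/15)
  clear (2,3): R2 −= (-5)R3 → (0, 0, 1, 0, 3)

pivot columns: 0, 1, 2, 3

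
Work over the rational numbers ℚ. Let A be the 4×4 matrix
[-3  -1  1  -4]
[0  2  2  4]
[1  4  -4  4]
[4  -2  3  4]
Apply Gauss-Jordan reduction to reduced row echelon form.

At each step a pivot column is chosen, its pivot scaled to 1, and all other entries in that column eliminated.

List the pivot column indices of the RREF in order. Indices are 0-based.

pivot columns: 0, 1, 2, 3

[1] R0 /= -3  ⇒  (1, 1/3, -1/3, 4/3)
     R2 -= 1·R0  ⇒  (0, 11/3, -11/3, 8/3)
     R3 -= 4·R0  ⇒  (0, -10/3, 13/3, -4/3)
[2] R1 /= 2  ⇒  (0, 1, 1, 2)
     R0 -= 1/3·R1  ⇒  (1, 0, -2/3, 2/3)
     R2 -= 11/3·R1  ⇒  (0, 0, -22/3, -14/3)
     R3 -= -10/3·R1  ⇒  (0, 0, 23/3, 16/3)
[3] R2 /= -22/3  ⇒  (0, 0, 1, 7/11)
     R0 -= -2/3·R2  ⇒  (1, 0, 0, 12/11)
     R1 -= 1·R2  ⇒  (0, 1, 0, 15/11)
     R3 -= 23/3·R2  ⇒  (0, 0, 0, 5/11)
[4] R3 /= 5/11  ⇒  (0, 0, 0, 1)
     R0 -= 12/11·R3  ⇒  (1, 0, 0, 0)
     R1 -= 15/11·R3  ⇒  (0, 1, 0, 0)
     R2 -= 7/11·R3  ⇒  (0, 0, 1, 0)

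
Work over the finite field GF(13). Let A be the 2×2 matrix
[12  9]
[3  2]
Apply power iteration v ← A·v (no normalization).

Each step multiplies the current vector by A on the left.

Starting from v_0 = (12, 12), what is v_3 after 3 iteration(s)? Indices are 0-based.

v_3 = (4, 3)

v_0 = (12, 12).
v_1 = A·v_0 = (5, 8).
v_2 = A·v_1 = (2, 5).
v_3 = A·v_2 = (4, 3).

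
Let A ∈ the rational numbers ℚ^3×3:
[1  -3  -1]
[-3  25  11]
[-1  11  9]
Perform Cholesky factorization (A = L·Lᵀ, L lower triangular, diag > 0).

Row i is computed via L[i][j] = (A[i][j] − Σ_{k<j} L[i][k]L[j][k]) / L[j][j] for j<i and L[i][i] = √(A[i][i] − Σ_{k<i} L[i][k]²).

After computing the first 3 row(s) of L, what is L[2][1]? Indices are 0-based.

L[2][1] = 2

Step 1: L[0][0] = √(1) = 1.
  L[1][0] = (-3) / L[0][0] = -3.
Step 2: L[1][1] = √(16) = 4.
  L[2][0] = (-1) / L[0][0] = -1.
  L[2][1] = (8) / L[1][1] = 2.
Step 3: L[2][2] = √(4) = 2.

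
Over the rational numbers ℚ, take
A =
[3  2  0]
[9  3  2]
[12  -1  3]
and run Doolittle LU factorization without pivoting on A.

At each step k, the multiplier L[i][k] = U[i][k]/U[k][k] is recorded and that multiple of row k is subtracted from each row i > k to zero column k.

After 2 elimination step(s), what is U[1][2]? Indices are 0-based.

k=0: U[0][0]=3
  eliminate (1,0): mult=3, new row 1: (0, -3, 2); set L[1][0]=3
  eliminate (2,0): mult=4, new row 2: (0, -9, 3); set L[2][0]=4
k=1: U[1][1]=-3
  eliminate (2,1): mult=3, new row 2: (0, 0, -3); set L[2][1]=3

U[1][2] = 2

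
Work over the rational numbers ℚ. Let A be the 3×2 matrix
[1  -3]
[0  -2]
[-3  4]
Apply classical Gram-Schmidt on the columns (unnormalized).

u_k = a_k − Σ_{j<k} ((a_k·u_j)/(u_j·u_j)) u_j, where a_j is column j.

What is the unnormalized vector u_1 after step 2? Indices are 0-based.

Step 1: u_0 = a_0 = (1, 0, -3).
Step 2: u_1 = a_1 − (-3/2)·u_0 = (-3/2, -2, -1/2).

u_1 = (-3/2, -2, -1/2)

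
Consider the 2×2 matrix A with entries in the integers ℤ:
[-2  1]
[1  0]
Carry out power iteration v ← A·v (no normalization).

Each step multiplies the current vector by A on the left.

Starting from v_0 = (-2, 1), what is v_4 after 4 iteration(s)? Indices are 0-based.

v_0 = (-2, 1).
v_1 = A·v_0 = (5, -2).
v_2 = A·v_1 = (-12, 5).
v_3 = A·v_2 = (29, -12).
v_4 = A·v_3 = (-70, 29).

v_4 = (-70, 29)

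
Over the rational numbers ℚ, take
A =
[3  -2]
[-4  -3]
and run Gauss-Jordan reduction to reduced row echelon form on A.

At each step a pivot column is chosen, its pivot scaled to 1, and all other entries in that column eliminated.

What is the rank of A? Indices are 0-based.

rank = 2

[1] R0 /= 3  ⇒  (1, -2/3)
     R1 -= -4·R0  ⇒  (0, -17/3)
[2] R1 /= -17/3  ⇒  (0, 1)
     R0 -= -2/3·R1  ⇒  (1, 0)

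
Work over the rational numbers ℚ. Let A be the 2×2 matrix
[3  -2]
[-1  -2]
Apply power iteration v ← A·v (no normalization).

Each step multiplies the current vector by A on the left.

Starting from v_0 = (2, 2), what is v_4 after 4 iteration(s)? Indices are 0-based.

v_4 = (178, 42)

v_0 = (2, 2).
v_1 = A·v_0 = (2, -6).
v_2 = A·v_1 = (18, 10).
v_3 = A·v_2 = (34, -38).
v_4 = A·v_3 = (178, 42).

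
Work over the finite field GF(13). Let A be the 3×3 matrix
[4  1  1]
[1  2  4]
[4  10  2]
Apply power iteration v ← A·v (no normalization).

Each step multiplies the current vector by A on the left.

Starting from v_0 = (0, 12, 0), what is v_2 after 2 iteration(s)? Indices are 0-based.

v_2 = (10, 7, 8)

v_0 = (0, 12, 0).
v_1 = A·v_0 = (12, 11, 3).
v_2 = A·v_1 = (10, 7, 8).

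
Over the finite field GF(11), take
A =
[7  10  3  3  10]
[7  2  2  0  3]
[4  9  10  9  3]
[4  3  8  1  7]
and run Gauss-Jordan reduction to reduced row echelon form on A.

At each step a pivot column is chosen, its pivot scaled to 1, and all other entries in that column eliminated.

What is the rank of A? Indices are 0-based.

rank = 4

[1] R0 /= 7  ⇒  (1, 3, 2, 2, 3)
     R1 -= 7·R0  ⇒  (0, 3, 10, 8, 4)
     R2 -= 4·R0  ⇒  (0, 8, 2, 1, 2)
     R3 -= 4·R0  ⇒  (0, 2, 0, 4, 6)
[2] R1 /= 3  ⇒  (0, 1, 7, 10, 5)
     R0 -= 3·R1  ⇒  (1, 0, 3, 5, 10)
     R2 -= 8·R1  ⇒  (0, 0, 1, 9, 6)
     R3 -= 2·R1  ⇒  (0, 0, 8, 6, 7)
[3] R2 /= 1  ⇒  (0, 0, 1, 9, 6)
     R0 -= 3·R2  ⇒  (1, 0, 0, 0, 3)
     R1 -= 7·R2  ⇒  (0, 1, 0, 2, 7)
     R3 -= 8·R2  ⇒  (0, 0, 0, 0, 3)
column 3 empty below row 3
[4] R3 /= 3  ⇒  (0, 0, 0, 0, 1)
     R0 -= 3·R3  ⇒  (1, 0, 0, 0, 0)
     R1 -= 7·R3  ⇒  (0, 1, 0, 2, 0)
     R2 -= 6·R3  ⇒  (0, 0, 1, 9, 0)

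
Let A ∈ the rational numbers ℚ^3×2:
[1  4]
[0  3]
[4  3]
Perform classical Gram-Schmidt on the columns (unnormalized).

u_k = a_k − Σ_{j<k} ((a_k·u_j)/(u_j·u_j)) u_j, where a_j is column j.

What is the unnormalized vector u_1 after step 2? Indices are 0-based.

u_1 = (52/17, 3, -13/17)

Step 1: u_0 = a_0 = (1, 0, 4).
Step 2: u_1 = a_1 − (16/17)·u_0 = (52/17, 3, -13/17).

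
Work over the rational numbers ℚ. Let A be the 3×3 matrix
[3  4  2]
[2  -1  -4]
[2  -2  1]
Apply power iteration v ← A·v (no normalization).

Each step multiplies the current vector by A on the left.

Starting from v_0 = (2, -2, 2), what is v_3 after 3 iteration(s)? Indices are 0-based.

v_3 = (-46, -2, 122)

v_0 = (2, -2, 2).
v_1 = A·v_0 = (2, -2, 10).
v_2 = A·v_1 = (18, -34, 18).
v_3 = A·v_2 = (-46, -2, 122).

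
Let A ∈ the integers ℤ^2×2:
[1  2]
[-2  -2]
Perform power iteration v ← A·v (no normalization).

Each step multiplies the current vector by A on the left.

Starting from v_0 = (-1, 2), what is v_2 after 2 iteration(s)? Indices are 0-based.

v_0 = (-1, 2).
v_1 = A·v_0 = (3, -2).
v_2 = A·v_1 = (-1, -2).

v_2 = (-1, -2)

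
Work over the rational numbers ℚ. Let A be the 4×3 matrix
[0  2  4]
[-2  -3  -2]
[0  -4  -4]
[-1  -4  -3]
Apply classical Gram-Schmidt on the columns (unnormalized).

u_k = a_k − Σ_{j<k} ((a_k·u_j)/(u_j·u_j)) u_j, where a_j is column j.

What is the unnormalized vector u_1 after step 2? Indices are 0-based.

Step 1: u_0 = a_0 = (0, -2, 0, -1).
Step 2: u_1 = a_1 − (2)·u_0 = (2, 1, -4, -2).

u_1 = (2, 1, -4, -2)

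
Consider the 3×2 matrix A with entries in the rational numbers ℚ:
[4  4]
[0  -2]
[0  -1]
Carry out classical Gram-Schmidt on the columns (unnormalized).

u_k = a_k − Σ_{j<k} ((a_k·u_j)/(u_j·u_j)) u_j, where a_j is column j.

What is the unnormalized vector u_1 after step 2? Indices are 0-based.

Step 1: u_0 = a_0 = (4, 0, 0).
Step 2: u_1 = a_1 − (1)·u_0 = (0, -2, -1).

u_1 = (0, -2, -1)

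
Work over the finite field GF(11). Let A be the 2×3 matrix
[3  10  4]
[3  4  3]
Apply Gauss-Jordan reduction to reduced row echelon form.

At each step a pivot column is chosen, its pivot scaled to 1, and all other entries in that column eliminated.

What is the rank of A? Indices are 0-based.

rank = 2

step 1: normalize row 0 (÷3) = (1, 7, 5)
  row 1: subtract 3×row0 = (0, 5, 10)
step 2: normalize row 1 (÷5) = (0, 1, 2)
  row 0: subtract 7×row1 = (1, 0, 2)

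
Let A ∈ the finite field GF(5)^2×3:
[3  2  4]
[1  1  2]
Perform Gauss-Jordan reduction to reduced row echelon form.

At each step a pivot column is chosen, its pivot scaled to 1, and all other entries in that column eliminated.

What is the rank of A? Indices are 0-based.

step 1: normalize row 0 (÷3) = (1, 4, 3)
  row 1: subtract 1×row0 = (0, 2, 4)
step 2: normalize row 1 (÷2) = (0, 1, 2)
  row 0: subtract 4×row1 = (1, 0, 0)

rank = 2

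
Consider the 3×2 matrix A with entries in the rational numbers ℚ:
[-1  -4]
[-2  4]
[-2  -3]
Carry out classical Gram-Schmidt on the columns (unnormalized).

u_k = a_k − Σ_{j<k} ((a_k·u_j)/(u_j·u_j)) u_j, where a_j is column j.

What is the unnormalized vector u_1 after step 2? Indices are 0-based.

u_1 = (-34/9, 40/9, -23/9)

Step 1: u_0 = a_0 = (-1, -2, -2).
Step 2: u_1 = a_1 − (2/9)·u_0 = (-34/9, 40/9, -23/9).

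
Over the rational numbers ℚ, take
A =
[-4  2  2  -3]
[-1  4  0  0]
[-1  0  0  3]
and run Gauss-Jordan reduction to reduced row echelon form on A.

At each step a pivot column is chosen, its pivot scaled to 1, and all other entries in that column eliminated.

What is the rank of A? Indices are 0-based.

rank = 3

[1] R0 /= -4  ⇒  (1, -1/2, -1/2, 3/4)
     R1 -= -1·R0  ⇒  (0, 7/2, -1/2, 3/4)
     R2 -= -1·R0  ⇒  (0, -1/2, -1/2, 15/4)
[2] R1 /= 7/2  ⇒  (0, 1, -1/7, 3/14)
     R0 -= -1/2·R1  ⇒  (1, 0, -4/7, 6/7)
     R2 -= -1/2·R1  ⇒  (0, 0, -4/7, 27/7)
[3] R2 /= -4/7  ⇒  (0, 0, 1, -27/4)
     R0 -= -4/7·R2  ⇒  (1, 0, 0, -3)
     R1 -= -1/7·R2  ⇒  (0, 1, 0, -3/4)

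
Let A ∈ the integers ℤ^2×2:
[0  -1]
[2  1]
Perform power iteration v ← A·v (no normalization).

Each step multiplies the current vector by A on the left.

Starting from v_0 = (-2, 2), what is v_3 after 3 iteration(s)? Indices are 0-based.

v_0 = (-2, 2).
v_1 = A·v_0 = (-2, -2).
v_2 = A·v_1 = (2, -6).
v_3 = A·v_2 = (6, -2).

v_3 = (6, -2)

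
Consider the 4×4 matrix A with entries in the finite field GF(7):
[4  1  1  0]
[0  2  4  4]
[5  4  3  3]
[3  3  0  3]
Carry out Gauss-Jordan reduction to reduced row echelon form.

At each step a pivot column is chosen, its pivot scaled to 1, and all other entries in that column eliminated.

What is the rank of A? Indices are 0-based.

rank = 4

[1] R0 /= 4  ⇒  (1, 2, 2, 0)
     R2 -= 5·R0  ⇒  (0, 1, 0, 3)
     R3 -= 3·R0  ⇒  (0, 4, 1, 3)
[2] R1 /= 2  ⇒  (0, 1, 2, 2)
     R0 -= 2·R1  ⇒  (1, 0, 5, 3)
     R2 -= 1·R1  ⇒  (0, 0, 5, 1)
     R3 -= 4·R1  ⇒  (0, 0, 0, 2)
[3] R2 /= 5  ⇒  (0, 0, 1, 3)
     R0 -= 5·R2  ⇒  (1, 0, 0, 2)
     R1 -= 2·R2  ⇒  (0, 1, 0, 3)
[4] R3 /= 2  ⇒  (0, 0, 0, 1)
     R0 -= 2·R3  ⇒  (1, 0, 0, 0)
     R1 -= 3·R3  ⇒  (0, 1, 0, 0)
     R2 -= 3·R3  ⇒  (0, 0, 1, 0)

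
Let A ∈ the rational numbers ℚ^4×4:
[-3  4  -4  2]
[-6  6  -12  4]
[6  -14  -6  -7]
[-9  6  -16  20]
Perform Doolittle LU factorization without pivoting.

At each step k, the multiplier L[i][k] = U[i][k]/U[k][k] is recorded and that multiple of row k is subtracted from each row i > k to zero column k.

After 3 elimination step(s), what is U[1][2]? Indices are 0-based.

U[1][2] = -4

k=0: U[0][0]=-3
  eliminate (1,0): mult=2, new row 1: (0, -2, -4, 0); set L[1][0]=2
  eliminate (2,0): mult=-2, new row 2: (0, -6, -14, -3); set L[2][0]=-2
  eliminate (3,0): mult=3, new row 3: (0, -6, -4, 14); set L[3][0]=3
k=1: U[1][1]=-2
  eliminate (2,1): mult=3, new row 2: (0, 0, -2, -3); set L[2][1]=3
  eliminate (3,1): mult=3, new row 3: (0, 0, 8, 14); set L[3][1]=3
k=2: U[2][2]=-2
  eliminate (3,2): mult=-4, new row 3: (0, 0, 0, 2); set L[3][2]=-4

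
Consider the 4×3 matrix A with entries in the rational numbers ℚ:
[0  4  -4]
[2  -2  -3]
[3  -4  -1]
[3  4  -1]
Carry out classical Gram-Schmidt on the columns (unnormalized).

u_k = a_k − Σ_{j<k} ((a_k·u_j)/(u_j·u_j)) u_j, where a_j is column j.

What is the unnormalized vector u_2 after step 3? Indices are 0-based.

u_2 = (-430/141, -108/47, -26/141, 242/141)

Step 1: u_0 = a_0 = (0, 2, 3, 3).
Step 2: u_1 = a_1 − (-2/11)·u_0 = (4, -18/11, -38/11, 50/11).
Step 3: u_2 = a_2 − (-6/11)·u_0 − (-67/282)·u_1 = (-430/141, -108/47, -26/141, 242/141).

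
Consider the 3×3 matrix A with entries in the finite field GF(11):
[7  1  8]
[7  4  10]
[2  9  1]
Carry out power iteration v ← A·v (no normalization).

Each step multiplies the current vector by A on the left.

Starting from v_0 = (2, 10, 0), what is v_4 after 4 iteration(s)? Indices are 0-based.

v_4 = (2, 7, 10)

v_0 = (2, 10, 0).
v_1 = A·v_0 = (2, 10, 6).
v_2 = A·v_1 = (6, 4, 1).
v_3 = A·v_2 = (10, 2, 5).
v_4 = A·v_3 = (2, 7, 10).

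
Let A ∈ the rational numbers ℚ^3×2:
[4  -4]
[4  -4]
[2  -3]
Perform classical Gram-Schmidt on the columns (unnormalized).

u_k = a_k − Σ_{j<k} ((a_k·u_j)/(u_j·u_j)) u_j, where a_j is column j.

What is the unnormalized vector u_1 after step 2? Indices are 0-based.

Step 1: u_0 = a_0 = (4, 4, 2).
Step 2: u_1 = a_1 − (-19/18)·u_0 = (2/9, 2/9, -8/9).

u_1 = (2/9, 2/9, -8/9)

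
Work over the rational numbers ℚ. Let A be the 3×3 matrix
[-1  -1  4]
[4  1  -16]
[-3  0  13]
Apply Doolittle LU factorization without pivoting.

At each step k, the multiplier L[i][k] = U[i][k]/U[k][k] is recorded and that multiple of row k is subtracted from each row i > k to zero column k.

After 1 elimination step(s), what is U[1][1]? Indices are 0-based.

U[1][1] = -3

Step 1: pivot at (0,0) is -1.
  row1 ← row1 − (-4)·row0  ⇒  L[1][0]=-4, U row1=(0, -3, 0)
  row2 ← row2 − (3)·row0  ⇒  L[2][0]=3, U row2=(0, 3, 1)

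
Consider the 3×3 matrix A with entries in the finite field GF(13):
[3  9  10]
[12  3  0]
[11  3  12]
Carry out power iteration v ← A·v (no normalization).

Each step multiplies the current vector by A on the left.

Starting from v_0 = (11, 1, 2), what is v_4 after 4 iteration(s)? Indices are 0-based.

v_0 = (11, 1, 2).
v_1 = A·v_0 = (10, 5, 5).
v_2 = A·v_1 = (8, 5, 3).
v_3 = A·v_2 = (8, 7, 9).
v_4 = A·v_3 = (8, 0, 9).

v_4 = (8, 0, 9)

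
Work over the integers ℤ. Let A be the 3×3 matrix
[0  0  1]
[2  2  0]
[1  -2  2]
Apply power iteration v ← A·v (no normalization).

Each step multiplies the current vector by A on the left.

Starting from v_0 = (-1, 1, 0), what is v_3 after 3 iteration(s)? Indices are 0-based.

v_3 = (-6, -6, -15)

v_0 = (-1, 1, 0).
v_1 = A·v_0 = (0, 0, -3).
v_2 = A·v_1 = (-3, 0, -6).
v_3 = A·v_2 = (-6, -6, -15).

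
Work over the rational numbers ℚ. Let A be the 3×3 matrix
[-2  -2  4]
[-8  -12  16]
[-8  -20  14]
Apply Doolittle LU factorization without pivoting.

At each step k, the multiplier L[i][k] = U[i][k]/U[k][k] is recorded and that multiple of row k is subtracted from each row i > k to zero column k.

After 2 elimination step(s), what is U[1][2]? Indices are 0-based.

Step 1: pivot at (0,0) is -2.
  row1 ← row1 − (4)·row0  ⇒  L[1][0]=4, U row1=(0, -4, 0)
  row2 ← row2 − (4)·row0  ⇒  L[2][0]=4, U row2=(0, -12, -2)
Step 2: pivot at (1,1) is -4.
  row2 ← row2 − (3)·row1  ⇒  L[2][1]=3, U row2=(0, 0, -2)

U[1][2] = 0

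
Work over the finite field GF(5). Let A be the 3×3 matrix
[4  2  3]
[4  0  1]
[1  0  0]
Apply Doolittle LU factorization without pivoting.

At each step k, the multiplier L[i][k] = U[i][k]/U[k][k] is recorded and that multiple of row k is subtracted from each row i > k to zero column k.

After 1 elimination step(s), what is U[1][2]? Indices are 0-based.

U[1][2] = 3

[col 0] pivot 4
  R1 -= 1*R0 → (0, 3, 3)  (L[1][0] := 1)
  R2 -= 4*R0 → (0, 2, 3)  (L[2][0] := 4)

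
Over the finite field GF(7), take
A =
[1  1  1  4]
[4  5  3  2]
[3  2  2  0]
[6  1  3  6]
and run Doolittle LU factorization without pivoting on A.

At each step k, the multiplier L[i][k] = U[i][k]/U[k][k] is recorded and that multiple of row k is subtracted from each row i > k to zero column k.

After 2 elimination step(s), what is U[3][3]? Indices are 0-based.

k=0: U[0][0]=1
  eliminate (1,0): mult=4, new row 1: (0, 1, 6, 0); set L[1][0]=4
  eliminate (2,0): mult=3, new row 2: (0, 6, 6, 2); set L[2][0]=3
  eliminate (3,0): mult=6, new row 3: (0, 2, 4, 3); set L[3][0]=6
k=1: U[1][1]=1
  eliminate (2,1): mult=6, new row 2: (0, 0, 5, 2); set L[2][1]=6
  eliminate (3,1): mult=2, new row 3: (0, 0, 6, 3); set L[3][1]=2

U[3][3] = 3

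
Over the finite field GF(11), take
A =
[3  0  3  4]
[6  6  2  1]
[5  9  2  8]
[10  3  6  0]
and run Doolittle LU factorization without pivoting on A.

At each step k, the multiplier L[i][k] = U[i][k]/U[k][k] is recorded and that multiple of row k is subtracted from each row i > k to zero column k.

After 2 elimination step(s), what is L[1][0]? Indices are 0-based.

L[1][0] = 2

[col 0] pivot 3
  R1 -= 2*R0 → (0, 6, 7, 4)  (L[1][0] := 2)
  R2 -= 9*R0 → (0, 9, 8, 5)  (L[2][0] := 9)
  R3 -= 7*R0 → (0, 3, 7, 5)  (L[3][0] := 7)
[col 1] pivot 6
  R2 -= 7*R1 → (0, 0, 3, 10)  (L[2][1] := 7)
  R3 -= 6*R1 → (0, 0, 9, 3)  (L[3][1] := 6)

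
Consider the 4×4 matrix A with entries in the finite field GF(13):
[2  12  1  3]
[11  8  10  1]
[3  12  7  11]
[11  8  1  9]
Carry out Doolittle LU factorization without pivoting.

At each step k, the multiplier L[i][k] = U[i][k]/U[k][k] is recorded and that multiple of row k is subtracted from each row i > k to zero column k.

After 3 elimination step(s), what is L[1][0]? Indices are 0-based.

Step 1: pivot at (0,0) is 2.
  row1 ← row1 − (12)·row0  ⇒  L[1][0]=12, U row1=(0, 7, 11, 4)
  row2 ← row2 − (8)·row0  ⇒  L[2][0]=8, U row2=(0, 7, 12, 0)
  row3 ← row3 − (12)·row0  ⇒  L[3][0]=12, U row3=(0, 7, 2, 12)
Step 2: pivot at (1,1) is 7.
  row2 ← row2 − (1)·row1  ⇒  L[2][1]=1, U row2=(0, 0, 1, 9)
  row3 ← row3 − (1)·row1  ⇒  L[3][1]=1, U row3=(0, 0, 4, 8)
Step 3: pivot at (2,2) is 1.
  row3 ← row3 − (4)·row2  ⇒  L[3][2]=4, U row3=(0, 0, 0, 11)

L[1][0] = 12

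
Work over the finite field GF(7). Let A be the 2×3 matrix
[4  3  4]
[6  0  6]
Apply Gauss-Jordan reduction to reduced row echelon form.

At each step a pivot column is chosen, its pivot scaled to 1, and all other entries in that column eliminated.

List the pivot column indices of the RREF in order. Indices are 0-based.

pivot columns: 0, 1

[1] R0 /= 4  ⇒  (1, 6, 1)
     R1 -= 6·R0  ⇒  (0, 6, 0)
[2] R1 /= 6  ⇒  (0, 1, 0)
     R0 -= 6·R1  ⇒  (1, 0, 1)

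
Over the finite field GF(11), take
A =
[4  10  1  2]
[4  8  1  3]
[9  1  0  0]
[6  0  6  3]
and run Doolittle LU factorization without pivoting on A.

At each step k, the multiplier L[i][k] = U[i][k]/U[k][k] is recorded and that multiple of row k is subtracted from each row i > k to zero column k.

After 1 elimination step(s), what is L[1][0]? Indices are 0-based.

L[1][0] = 1

[col 0] pivot 4
  R1 -= 1*R0 → (0, 9, 0, 1)  (L[1][0] := 1)
  R2 -= 5*R0 → (0, 6, 6, 1)  (L[2][0] := 5)
  R3 -= 7*R0 → (0, 7, 10, 0)  (L[3][0] := 7)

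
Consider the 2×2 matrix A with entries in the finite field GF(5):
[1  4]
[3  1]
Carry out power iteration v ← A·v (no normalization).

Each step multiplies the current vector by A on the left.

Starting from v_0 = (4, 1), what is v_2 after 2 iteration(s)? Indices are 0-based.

v_0 = (4, 1).
v_1 = A·v_0 = (3, 3).
v_2 = A·v_1 = (0, 2).

v_2 = (0, 2)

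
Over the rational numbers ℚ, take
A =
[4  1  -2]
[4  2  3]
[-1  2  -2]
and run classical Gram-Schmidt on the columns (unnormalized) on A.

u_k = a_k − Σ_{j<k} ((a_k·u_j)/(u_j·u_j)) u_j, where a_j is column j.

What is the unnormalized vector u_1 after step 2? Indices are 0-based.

Step 1: u_0 = a_0 = (4, 4, -1).
Step 2: u_1 = a_1 − (10/33)·u_0 = (-7/33, 26/33, 76/33).

u_1 = (-7/33, 26/33, 76/33)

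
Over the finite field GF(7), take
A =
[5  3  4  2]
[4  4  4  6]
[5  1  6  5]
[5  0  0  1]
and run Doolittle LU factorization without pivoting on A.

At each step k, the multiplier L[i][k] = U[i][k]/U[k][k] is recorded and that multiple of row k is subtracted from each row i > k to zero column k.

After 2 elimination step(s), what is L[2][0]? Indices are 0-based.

[col 0] pivot 5
  R1 -= 5*R0 → (0, 3, 5, 3)  (L[1][0] := 5)
  R2 -= 1*R0 → (0, 5, 2, 3)  (L[2][0] := 1)
  R3 -= 1*R0 → (0, 4, 3, 6)  (L[3][0] := 1)
[col 1] pivot 3
  R2 -= 4*R1 → (0, 0, 3, 5)  (L[2][1] := 4)
  R3 -= 6*R1 → (0, 0, 1, 2)  (L[3][1] := 6)

L[2][0] = 1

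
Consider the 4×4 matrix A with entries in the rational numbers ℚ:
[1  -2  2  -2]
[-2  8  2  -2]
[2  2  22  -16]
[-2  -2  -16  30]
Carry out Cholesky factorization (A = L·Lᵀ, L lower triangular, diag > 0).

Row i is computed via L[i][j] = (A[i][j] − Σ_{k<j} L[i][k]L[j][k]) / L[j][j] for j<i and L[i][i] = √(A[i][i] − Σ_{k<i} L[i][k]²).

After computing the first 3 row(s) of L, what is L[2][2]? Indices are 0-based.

Step 1: L[0][0] = √(1) = 1.
  L[1][0] = (-2) / L[0][0] = -2.
Step 2: L[1][1] = √(4) = 2.
  L[2][0] = (2) / L[0][0] = 2.
  L[2][1] = (6) / L[1][1] = 3.
Step 3: L[2][2] = √(9) = 3.

L[2][2] = 3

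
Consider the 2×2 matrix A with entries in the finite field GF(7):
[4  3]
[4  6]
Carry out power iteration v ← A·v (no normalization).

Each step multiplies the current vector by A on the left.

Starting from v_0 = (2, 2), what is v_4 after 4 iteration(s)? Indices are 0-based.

v_4 = (2, 5)

v_0 = (2, 2).
v_1 = A·v_0 = (0, 6).
v_2 = A·v_1 = (4, 1).
v_3 = A·v_2 = (5, 1).
v_4 = A·v_3 = (2, 5).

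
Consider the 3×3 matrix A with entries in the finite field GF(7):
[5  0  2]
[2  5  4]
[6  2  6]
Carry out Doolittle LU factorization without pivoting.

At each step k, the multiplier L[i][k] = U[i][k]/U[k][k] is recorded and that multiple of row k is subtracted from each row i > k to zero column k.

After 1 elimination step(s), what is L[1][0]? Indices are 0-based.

k=0: U[0][0]=5
  eliminate (1,0): mult=6, new row 1: (0, 5, 6); set L[1][0]=6
  eliminate (2,0): mult=4, new row 2: (0, 2, 5); set L[2][0]=4

L[1][0] = 6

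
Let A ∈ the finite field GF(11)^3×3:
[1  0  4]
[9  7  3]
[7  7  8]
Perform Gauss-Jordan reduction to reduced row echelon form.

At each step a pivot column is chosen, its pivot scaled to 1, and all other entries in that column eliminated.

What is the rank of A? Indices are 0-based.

pivot(0,0)=1: scale R0 → (1, 0, 4)
  clear (1,0): R1 −= (9)R0 → (0, 7, 0)
  clear (2,0): R2 −= (7)R0 → (0, 7, 2)
pivot(1,1)=7: scale R1 → (0, 1, 0)
  clear (2,1): R2 −= (7)R1 → (0, 0, 2)
pivot(2,2)=2: scale R2 → (0, 0, 1)
  clear (0,2): R0 −= (4)R2 → (1, 0, 0)

rank = 3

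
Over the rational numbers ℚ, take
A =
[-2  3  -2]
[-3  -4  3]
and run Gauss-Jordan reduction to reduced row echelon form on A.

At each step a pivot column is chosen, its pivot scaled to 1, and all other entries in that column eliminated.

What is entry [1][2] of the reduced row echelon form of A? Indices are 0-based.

[1] R0 /= -2  ⇒  (1, -3/2, 1)
     R1 -= -3·R0  ⇒  (0, -17/2, 6)
[2] R1 /= -17/2  ⇒  (0, 1, -12/17)
     R0 -= -3/2·R1  ⇒  (1, 0, -1/17)

M[1][2] = -12/17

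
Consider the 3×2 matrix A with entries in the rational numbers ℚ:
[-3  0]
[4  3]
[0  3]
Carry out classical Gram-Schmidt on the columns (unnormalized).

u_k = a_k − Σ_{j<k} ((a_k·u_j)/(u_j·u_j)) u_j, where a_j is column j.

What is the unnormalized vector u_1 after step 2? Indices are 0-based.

u_1 = (36/25, 27/25, 3)

Step 1: u_0 = a_0 = (-3, 4, 0).
Step 2: u_1 = a_1 − (12/25)·u_0 = (36/25, 27/25, 3).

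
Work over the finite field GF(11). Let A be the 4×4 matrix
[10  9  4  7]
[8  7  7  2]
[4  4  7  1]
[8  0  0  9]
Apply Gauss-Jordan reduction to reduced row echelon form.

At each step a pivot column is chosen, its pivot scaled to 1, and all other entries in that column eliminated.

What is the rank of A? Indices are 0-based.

step 1: normalize row 0 (÷10) = (1, 2, 7, 4)
  row 1: subtract 8×row0 = (0, 2, 6, 3)
  row 2: subtract 4×row0 = (0, 7, 1, 7)
  row 3: subtract 8×row0 = (0, 6, 10, 10)
step 2: normalize row 1 (÷2) = (0, 1, 3, 7)
  row 0: subtract 2×row1 = (1, 0, 1, 1)
  row 2: subtract 7×row1 = (0, 0, 2, 2)
  row 3: subtract 6×row1 = (0, 0, 3, 1)
step 3: normalize row 2 (÷2) = (0, 0, 1, 1)
  row 0: subtract 1×row2 = (1, 0, 0, 0)
  row 1: subtract 3×row2 = (0, 1, 0, 4)
  row 3: subtract 3×row2 = (0, 0, 0, 9)
step 4: normalize row 3 (÷9) = (0, 0, 0, 1)
  row 1: subtract 4×row3 = (0, 1, 0, 0)
  row 2: subtract 1×row3 = (0, 0, 1, 0)

rank = 4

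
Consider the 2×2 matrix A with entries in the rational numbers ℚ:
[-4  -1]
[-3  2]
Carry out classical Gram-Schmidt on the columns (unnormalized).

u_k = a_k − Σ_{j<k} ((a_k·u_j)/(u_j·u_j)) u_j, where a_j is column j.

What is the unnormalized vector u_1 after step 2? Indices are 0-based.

Step 1: u_0 = a_0 = (-4, -3).
Step 2: u_1 = a_1 − (-2/25)·u_0 = (-33/25, 44/25).

u_1 = (-33/25, 44/25)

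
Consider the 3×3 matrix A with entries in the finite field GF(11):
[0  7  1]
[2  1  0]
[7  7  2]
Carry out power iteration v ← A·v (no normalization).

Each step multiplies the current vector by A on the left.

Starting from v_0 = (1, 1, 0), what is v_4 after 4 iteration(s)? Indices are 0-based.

v_4 = (3, 4, 3)

v_0 = (1, 1, 0).
v_1 = A·v_0 = (7, 3, 3).
v_2 = A·v_1 = (2, 6, 10).
v_3 = A·v_2 = (8, 10, 10).
v_4 = A·v_3 = (3, 4, 3).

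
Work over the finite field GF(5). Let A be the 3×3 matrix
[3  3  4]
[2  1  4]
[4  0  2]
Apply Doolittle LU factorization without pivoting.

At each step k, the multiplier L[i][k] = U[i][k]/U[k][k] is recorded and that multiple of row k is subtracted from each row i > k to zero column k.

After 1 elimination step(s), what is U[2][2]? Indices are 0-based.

[col 0] pivot 3
  R1 -= 4*R0 → (0, 4, 3)  (L[1][0] := 4)
  R2 -= 3*R0 → (0, 1, 0)  (L[2][0] := 3)

U[2][2] = 0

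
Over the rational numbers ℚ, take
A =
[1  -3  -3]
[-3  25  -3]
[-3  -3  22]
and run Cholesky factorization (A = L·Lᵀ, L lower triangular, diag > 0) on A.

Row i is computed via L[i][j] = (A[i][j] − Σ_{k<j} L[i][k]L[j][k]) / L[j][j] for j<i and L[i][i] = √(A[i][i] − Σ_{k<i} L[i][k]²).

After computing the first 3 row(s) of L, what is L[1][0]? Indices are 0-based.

L[1][0] = -3

Step 1: L[0][0] = √(1) = 1.
  L[1][0] = (-3) / L[0][0] = -3.
Step 2: L[1][1] = √(16) = 4.
  L[2][0] = (-3) / L[0][0] = -3.
  L[2][1] = (-12) / L[1][1] = -3.
Step 3: L[2][2] = √(4) = 2.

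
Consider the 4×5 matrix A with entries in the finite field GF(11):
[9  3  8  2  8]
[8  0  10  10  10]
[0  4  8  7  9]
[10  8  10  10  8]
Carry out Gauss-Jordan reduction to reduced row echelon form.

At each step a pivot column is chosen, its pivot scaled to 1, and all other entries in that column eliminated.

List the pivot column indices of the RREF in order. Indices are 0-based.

[1] R0 /= 9  ⇒  (1, 4, 7, 10, 7)
     R1 -= 8·R0  ⇒  (0, 1, 9, 7, 9)
     R3 -= 10·R0  ⇒  (0, 1, 6, 9, 4)
[2] R1 /= 1  ⇒  (0, 1, 9, 7, 9)
     R0 -= 4·R1  ⇒  (1, 0, 4, 4, 4)
     R2 -= 4·R1  ⇒  (0, 0, 5, 1, 6)
     R3 -= 1·R1  ⇒  (0, 0, 8, 2, 6)
[3] R2 /= 5  ⇒  (0, 0, 1, 9, 10)
     R0 -= 4·R2  ⇒  (1, 0, 0, 1, 8)
     R1 -= 9·R2  ⇒  (0, 1, 0, 3, 7)
     R3 -= 8·R2  ⇒  (0, 0, 0, 7, 3)
[4] R3 /= 7  ⇒  (0, 0, 0, 1, 2)
     R0 -= 1·R3  ⇒  (1, 0, 0, 0, 6)
     R1 -= 3·R3  ⇒  (0, 1, 0, 0, 1)
     R2 -= 9·R3  ⇒  (0, 0, 1, 0, 3)

pivot columns: 0, 1, 2, 3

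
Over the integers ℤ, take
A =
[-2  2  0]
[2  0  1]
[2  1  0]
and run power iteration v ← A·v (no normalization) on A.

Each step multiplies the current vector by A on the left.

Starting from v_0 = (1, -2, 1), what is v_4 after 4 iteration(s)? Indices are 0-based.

v_0 = (1, -2, 1).
v_1 = A·v_0 = (-6, 3, 0).
v_2 = A·v_1 = (18, -12, -9).
v_3 = A·v_2 = (-60, 27, 24).
v_4 = A·v_3 = (174, -96, -93).

v_4 = (174, -96, -93)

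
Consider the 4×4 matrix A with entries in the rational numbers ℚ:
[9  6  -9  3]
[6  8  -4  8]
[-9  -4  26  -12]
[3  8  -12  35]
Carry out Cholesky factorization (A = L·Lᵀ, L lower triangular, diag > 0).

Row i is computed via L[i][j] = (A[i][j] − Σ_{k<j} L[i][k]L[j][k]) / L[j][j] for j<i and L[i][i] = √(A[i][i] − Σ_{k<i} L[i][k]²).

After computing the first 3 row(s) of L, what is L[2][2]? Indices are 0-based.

L[2][2] = 4

Step 1: L[0][0] = √(9) = 3.
  L[1][0] = (6) / L[0][0] = 2.
Step 2: L[1][1] = √(4) = 2.
  L[2][0] = (-9) / L[0][0] = -3.
  L[2][1] = (2) / L[1][1] = 1.
Step 3: L[2][2] = √(16) = 4.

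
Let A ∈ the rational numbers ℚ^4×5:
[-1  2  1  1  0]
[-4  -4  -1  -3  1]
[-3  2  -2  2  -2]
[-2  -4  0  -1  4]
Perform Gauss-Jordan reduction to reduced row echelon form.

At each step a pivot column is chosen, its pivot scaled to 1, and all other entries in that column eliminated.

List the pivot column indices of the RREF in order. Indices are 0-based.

[1] R0 /= -1  ⇒  (1, -2, -1, -1, 0)
     R1 -= -4·R0  ⇒  (0, -12, -5, -7, 1)
     R2 -= -3·R0  ⇒  (0, -4, -5, -1, -2)
     R3 -= -2·R0  ⇒  (0, -8, -2, -3, 4)
[2] R1 /= -12  ⇒  (0, 1, 5/12, 7/12, -1/12)
     R0 -= -2·R1  ⇒  (1, 0, -1/6, 1/6, -1/6)
     R2 -= -4·R1  ⇒  (0, 0, -10/3, 4/3, -7/3)
     R3 -= -8·R1  ⇒  (0, 0, 4/3, 5/3, 10/3)
[3] R2 /= -10/3  ⇒  (0, 0, 1, -2/5, 7/10)
     R0 -= -1/6·R2  ⇒  (1, 0, 0, 1/10, -1/20)
     R1 -= 5/12·R2  ⇒  (0, 1, 0, 3/4, -3/8)
     R3 -= 4/3·R2  ⇒  (0, 0, 0, 11/5, 12/5)
[4] R3 /= 11/5  ⇒  (0, 0, 0, 1, 12/11)
     R0 -= 1/10·R3  ⇒  (1, 0, 0, 0, -7/44)
     R1 -= 3/4·R3  ⇒  (0, 1, 0, 0, -105/88)
     R2 -= -2/5·R3  ⇒  (0, 0, 1, 0, 25/22)

pivot columns: 0, 1, 2, 3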